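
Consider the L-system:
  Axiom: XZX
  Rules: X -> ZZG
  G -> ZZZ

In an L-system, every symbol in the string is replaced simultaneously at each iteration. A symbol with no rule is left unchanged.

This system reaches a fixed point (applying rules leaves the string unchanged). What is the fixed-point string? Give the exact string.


Step 0: XZX
Step 1: ZZGZZZG
Step 2: ZZZZZZZZZZZ
Step 3: ZZZZZZZZZZZ  (unchanged — fixed point at step 2)

Answer: ZZZZZZZZZZZ


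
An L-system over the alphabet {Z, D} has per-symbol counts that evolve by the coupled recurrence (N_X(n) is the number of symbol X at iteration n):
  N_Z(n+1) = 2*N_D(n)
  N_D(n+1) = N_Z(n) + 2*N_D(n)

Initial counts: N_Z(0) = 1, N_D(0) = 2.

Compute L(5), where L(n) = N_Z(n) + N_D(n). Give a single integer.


Step 0: N_Z=1, N_D=2, L=3
Step 1: N_Z=4, N_D=5, L=9
Step 2: N_Z=10, N_D=14, L=24
Step 3: N_Z=28, N_D=38, L=66
Step 4: N_Z=76, N_D=104, L=180
Step 5: N_Z=208, N_D=284, L=492

Answer: 492


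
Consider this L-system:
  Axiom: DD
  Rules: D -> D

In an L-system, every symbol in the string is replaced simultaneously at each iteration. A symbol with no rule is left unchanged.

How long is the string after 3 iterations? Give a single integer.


Step 0: length = 2
Step 1: length = 2
Step 2: length = 2
Step 3: length = 2

Answer: 2


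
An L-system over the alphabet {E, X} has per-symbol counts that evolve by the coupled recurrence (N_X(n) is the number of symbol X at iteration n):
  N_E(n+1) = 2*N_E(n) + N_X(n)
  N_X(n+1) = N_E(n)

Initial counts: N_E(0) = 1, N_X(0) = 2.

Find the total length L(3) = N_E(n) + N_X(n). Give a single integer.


Step 0: N_E=1, N_X=2, L=3
Step 1: N_E=4, N_X=1, L=5
Step 2: N_E=9, N_X=4, L=13
Step 3: N_E=22, N_X=9, L=31

Answer: 31


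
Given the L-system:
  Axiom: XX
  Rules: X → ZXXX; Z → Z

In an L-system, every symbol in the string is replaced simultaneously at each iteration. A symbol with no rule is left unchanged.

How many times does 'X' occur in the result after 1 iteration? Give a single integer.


Step 0: XX  (2 'X')
Step 1: ZXXXZXXX  (6 'X')

Answer: 6


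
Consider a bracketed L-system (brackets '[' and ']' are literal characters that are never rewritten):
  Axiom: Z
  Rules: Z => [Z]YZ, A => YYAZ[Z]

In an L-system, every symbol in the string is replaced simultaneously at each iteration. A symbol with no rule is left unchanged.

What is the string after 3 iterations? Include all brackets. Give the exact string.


Step 0: Z
Step 1: [Z]YZ
Step 2: [[Z]YZ]Y[Z]YZ
Step 3: [[[Z]YZ]Y[Z]YZ]Y[[Z]YZ]Y[Z]YZ

Answer: [[[Z]YZ]Y[Z]YZ]Y[[Z]YZ]Y[Z]YZ


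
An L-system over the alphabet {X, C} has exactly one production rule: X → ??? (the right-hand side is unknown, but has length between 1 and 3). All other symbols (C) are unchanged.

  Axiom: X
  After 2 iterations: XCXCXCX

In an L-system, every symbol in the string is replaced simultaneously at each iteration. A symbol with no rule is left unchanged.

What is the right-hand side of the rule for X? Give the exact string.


Trying X → XCX:
  Step 0: X
  Step 1: XCX
  Step 2: XCXCXCX
Matches the given result.

Answer: XCX


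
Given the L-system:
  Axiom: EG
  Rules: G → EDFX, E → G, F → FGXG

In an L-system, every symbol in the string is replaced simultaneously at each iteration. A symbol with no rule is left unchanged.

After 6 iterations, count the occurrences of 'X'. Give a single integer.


Step 0: EG  (0 'X')
Step 1: GEDFX  (1 'X')
Step 2: EDFXGDFGXGX  (3 'X')
Step 3: GDFGXGXEDFXDFGXGEDFXXEDFXX  (8 'X')
Step 4: EDFXDFGXGEDFXXEDFXXGDFGXGXDFGXGEDFXXEDFXGDFGXGXXGDFGXGXX  (18 'X')
Step 5: GDFGXGXDFGXGEDFXXEDFXGDFGXGXXGDFGXGXXEDFXDFGXGEDFXXEDFXXDFGXGEDFXXEDFXGDFGXGXXGDFGXGXEDFXDFGXGEDFXXEDFXXXEDFXDFGXGEDFXXEDFXXX  (41 'X')
Step 6: EDFXDFGXGEDFXXEDFXXDFGXGEDFXXEDFXGDFGXGXXGDFGXGXEDFXDFGXGEDFXXEDFXXXEDFXDFGXGEDFXXEDFXXXGDFGXGXDFGXGEDFXXEDFXGDFGXGXXGDFGXGXXDFGXGEDFXXEDFXGDFGXGXXGDFGXGXEDFXDFGXGEDFXXEDFXXXEDFXDFGXGEDFXXEDFXXGDFGXGXDFGXGEDFXXEDFXGDFGXGXXGDFGXGXXXGDFGXGXDFGXGEDFXXEDFXGDFGXGXXGDFGXGXXX  (89 'X')

Answer: 89


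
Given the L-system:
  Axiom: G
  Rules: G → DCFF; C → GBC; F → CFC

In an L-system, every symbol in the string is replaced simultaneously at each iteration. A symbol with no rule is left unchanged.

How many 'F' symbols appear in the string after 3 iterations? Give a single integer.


Step 0: G  (0 'F')
Step 1: DCFF  (2 'F')
Step 2: DGBCCFCCFC  (2 'F')
Step 3: DDCFFBGBCGBCCFCGBCGBCCFCGBC  (4 'F')

Answer: 4


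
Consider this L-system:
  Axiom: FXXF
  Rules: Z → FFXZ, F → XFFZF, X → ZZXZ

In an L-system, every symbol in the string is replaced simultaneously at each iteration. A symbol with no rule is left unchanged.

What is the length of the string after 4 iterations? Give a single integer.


Step 0: length = 4
Step 1: length = 18
Step 2: length = 78
Step 3: length = 346
Step 4: length = 1538

Answer: 1538


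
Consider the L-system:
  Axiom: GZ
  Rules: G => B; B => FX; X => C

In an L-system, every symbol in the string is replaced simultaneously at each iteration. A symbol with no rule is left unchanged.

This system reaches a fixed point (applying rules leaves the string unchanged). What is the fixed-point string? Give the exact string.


Answer: FCZ

Derivation:
Step 0: GZ
Step 1: BZ
Step 2: FXZ
Step 3: FCZ
Step 4: FCZ  (unchanged — fixed point at step 3)


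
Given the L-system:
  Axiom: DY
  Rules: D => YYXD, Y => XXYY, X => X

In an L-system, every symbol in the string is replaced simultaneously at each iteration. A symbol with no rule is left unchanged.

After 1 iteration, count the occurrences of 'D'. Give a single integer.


Step 0: DY  (1 'D')
Step 1: YYXDXXYY  (1 'D')

Answer: 1


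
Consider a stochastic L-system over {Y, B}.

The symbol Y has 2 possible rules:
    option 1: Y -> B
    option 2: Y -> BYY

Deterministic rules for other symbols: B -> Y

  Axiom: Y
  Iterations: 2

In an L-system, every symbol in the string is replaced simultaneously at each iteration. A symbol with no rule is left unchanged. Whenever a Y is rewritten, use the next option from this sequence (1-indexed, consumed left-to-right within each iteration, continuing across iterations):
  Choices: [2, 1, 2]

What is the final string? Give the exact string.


Answer: YBBYY

Derivation:
Step 0: Y
Step 1: BYY  (used choices [2])
Step 2: YBBYY  (used choices [1, 2])


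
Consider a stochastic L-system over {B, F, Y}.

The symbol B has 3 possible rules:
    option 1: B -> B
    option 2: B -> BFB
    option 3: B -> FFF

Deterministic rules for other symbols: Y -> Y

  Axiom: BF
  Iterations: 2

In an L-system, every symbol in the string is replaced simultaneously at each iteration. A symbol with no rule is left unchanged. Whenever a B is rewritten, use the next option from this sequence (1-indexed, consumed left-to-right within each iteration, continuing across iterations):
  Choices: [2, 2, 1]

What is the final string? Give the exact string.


Step 0: BF
Step 1: BFBF  (used choices [2])
Step 2: BFBFBF  (used choices [2, 1])

Answer: BFBFBF


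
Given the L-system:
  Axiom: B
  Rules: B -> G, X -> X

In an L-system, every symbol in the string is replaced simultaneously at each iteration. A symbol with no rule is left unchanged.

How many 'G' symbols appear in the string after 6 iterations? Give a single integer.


Answer: 1

Derivation:
Step 0: B  (0 'G')
Step 1: G  (1 'G')
Step 2: G  (1 'G')
Step 3: G  (1 'G')
Step 4: G  (1 'G')
Step 5: G  (1 'G')
Step 6: G  (1 'G')


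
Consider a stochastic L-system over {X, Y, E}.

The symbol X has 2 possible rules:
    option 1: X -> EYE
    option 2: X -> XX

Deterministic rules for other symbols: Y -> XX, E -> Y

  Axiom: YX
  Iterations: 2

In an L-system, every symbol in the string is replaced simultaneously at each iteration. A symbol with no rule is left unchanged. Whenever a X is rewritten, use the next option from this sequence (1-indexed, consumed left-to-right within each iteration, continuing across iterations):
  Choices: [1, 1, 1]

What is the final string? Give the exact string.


Answer: EYEEYEYXXY

Derivation:
Step 0: YX
Step 1: XXEYE  (used choices [1])
Step 2: EYEEYEYXXY  (used choices [1, 1])


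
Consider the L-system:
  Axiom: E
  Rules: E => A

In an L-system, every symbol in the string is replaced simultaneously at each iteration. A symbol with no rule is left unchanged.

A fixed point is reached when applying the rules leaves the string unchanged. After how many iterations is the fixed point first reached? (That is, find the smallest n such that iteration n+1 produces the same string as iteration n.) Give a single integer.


Step 0: E
Step 1: A
Step 2: A  (unchanged — fixed point at step 1)

Answer: 1


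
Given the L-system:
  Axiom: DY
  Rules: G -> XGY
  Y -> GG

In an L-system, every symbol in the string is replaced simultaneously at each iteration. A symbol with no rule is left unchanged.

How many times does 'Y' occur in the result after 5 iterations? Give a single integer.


Answer: 10

Derivation:
Step 0: DY  (1 'Y')
Step 1: DGG  (0 'Y')
Step 2: DXGYXGY  (2 'Y')
Step 3: DXXGYGGXXGYGG  (2 'Y')
Step 4: DXXXGYGGXGYXGYXXXGYGGXGYXGY  (6 'Y')
Step 5: DXXXXGYGGXGYXGYXXGYGGXXGYGGXXXXGYGGXGYXGYXXGYGGXXGYGG  (10 'Y')


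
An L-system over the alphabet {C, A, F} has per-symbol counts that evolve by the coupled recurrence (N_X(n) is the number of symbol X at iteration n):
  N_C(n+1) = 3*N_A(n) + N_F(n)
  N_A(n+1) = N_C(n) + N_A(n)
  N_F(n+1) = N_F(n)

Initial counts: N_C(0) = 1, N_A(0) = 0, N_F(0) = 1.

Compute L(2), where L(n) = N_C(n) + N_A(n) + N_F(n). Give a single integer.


Answer: 7

Derivation:
Step 0: N_C=1, N_A=0, N_F=1, L=2
Step 1: N_C=1, N_A=1, N_F=1, L=3
Step 2: N_C=4, N_A=2, N_F=1, L=7


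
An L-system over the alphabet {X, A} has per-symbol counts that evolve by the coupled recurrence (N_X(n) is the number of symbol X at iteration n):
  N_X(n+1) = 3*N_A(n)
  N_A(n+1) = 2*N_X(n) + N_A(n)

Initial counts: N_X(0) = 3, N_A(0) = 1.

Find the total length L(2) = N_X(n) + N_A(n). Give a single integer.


Answer: 34

Derivation:
Step 0: N_X=3, N_A=1, L=4
Step 1: N_X=3, N_A=7, L=10
Step 2: N_X=21, N_A=13, L=34


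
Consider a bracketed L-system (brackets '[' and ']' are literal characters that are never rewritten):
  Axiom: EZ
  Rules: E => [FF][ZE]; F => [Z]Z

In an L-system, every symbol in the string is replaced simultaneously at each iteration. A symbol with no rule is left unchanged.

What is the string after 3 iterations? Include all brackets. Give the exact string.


Answer: [[Z]Z[Z]Z][Z[[Z]Z[Z]Z][Z[FF][ZE]]]Z

Derivation:
Step 0: EZ
Step 1: [FF][ZE]Z
Step 2: [[Z]Z[Z]Z][Z[FF][ZE]]Z
Step 3: [[Z]Z[Z]Z][Z[[Z]Z[Z]Z][Z[FF][ZE]]]Z


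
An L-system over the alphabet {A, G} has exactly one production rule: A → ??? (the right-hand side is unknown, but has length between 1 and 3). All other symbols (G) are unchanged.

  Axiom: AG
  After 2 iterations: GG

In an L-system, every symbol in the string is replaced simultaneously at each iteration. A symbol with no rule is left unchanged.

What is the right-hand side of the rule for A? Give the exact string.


Answer: G

Derivation:
Trying A → G:
  Step 0: AG
  Step 1: GG
  Step 2: GG
Matches the given result.


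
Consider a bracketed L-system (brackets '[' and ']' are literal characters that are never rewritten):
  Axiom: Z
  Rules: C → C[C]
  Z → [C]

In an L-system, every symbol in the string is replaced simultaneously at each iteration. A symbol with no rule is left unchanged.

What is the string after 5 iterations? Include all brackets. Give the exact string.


Step 0: Z
Step 1: [C]
Step 2: [C[C]]
Step 3: [C[C][C[C]]]
Step 4: [C[C][C[C]][C[C][C[C]]]]
Step 5: [C[C][C[C]][C[C][C[C]]][C[C][C[C]][C[C][C[C]]]]]

Answer: [C[C][C[C]][C[C][C[C]]][C[C][C[C]][C[C][C[C]]]]]


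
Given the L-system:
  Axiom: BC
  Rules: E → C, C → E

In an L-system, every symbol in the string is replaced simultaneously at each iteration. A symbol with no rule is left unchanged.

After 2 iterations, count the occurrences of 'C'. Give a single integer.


Step 0: BC  (1 'C')
Step 1: BE  (0 'C')
Step 2: BC  (1 'C')

Answer: 1


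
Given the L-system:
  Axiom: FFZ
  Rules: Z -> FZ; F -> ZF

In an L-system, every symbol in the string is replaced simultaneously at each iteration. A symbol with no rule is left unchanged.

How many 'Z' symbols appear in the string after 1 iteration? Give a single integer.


Step 0: FFZ  (1 'Z')
Step 1: ZFZFFZ  (3 'Z')

Answer: 3


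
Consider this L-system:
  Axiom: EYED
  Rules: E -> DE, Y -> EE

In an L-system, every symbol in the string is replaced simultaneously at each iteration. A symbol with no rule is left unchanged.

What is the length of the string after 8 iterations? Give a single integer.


Step 0: length = 4
Step 1: length = 7
Step 2: length = 11
Step 3: length = 15
Step 4: length = 19
Step 5: length = 23
Step 6: length = 27
Step 7: length = 31
Step 8: length = 35

Answer: 35


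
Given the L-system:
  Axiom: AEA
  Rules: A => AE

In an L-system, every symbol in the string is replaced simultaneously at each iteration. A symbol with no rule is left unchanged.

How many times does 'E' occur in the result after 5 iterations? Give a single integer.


Answer: 11

Derivation:
Step 0: AEA  (1 'E')
Step 1: AEEAE  (3 'E')
Step 2: AEEEAEE  (5 'E')
Step 3: AEEEEAEEE  (7 'E')
Step 4: AEEEEEAEEEE  (9 'E')
Step 5: AEEEEEEAEEEEE  (11 'E')


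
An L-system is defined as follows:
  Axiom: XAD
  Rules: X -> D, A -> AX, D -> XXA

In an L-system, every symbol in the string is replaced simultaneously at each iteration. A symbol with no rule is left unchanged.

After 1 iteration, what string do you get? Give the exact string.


Step 0: XAD
Step 1: DAXXXA

Answer: DAXXXA


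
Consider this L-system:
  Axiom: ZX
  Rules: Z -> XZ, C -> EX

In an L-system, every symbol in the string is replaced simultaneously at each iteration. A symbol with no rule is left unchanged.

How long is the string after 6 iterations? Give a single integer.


Answer: 8

Derivation:
Step 0: length = 2
Step 1: length = 3
Step 2: length = 4
Step 3: length = 5
Step 4: length = 6
Step 5: length = 7
Step 6: length = 8


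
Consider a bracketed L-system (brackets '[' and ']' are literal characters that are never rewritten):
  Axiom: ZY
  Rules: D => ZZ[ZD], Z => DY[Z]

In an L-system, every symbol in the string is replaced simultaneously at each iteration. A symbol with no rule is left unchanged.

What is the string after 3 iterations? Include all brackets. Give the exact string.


Answer: DY[Z]DY[Z][DY[Z]ZZ[ZD]]Y[ZZ[ZD]Y[DY[Z]]]Y

Derivation:
Step 0: ZY
Step 1: DY[Z]Y
Step 2: ZZ[ZD]Y[DY[Z]]Y
Step 3: DY[Z]DY[Z][DY[Z]ZZ[ZD]]Y[ZZ[ZD]Y[DY[Z]]]Y


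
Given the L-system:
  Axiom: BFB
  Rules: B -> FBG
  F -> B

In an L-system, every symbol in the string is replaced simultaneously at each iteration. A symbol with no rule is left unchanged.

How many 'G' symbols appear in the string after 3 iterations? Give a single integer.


Step 0: BFB  (0 'G')
Step 1: FBGBFBG  (2 'G')
Step 2: BFBGGFBGBFBGG  (5 'G')
Step 3: FBGBFBGGGBFBGGFBGBFBGGG  (10 'G')

Answer: 10


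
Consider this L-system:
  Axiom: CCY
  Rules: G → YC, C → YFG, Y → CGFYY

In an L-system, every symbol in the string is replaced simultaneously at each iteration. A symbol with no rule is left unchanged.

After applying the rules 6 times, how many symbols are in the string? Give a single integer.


Step 0: length = 3
Step 1: length = 11
Step 2: length = 32
Step 3: length = 99
Step 4: length = 296
Step 5: length = 891
Step 6: length = 2672

Answer: 2672


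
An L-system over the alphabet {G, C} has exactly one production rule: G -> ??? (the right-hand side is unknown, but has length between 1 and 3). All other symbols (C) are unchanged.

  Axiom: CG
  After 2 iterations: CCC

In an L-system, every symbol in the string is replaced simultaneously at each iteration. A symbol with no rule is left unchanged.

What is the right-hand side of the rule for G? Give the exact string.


Answer: CC

Derivation:
Trying G -> CC:
  Step 0: CG
  Step 1: CCC
  Step 2: CCC
Matches the given result.


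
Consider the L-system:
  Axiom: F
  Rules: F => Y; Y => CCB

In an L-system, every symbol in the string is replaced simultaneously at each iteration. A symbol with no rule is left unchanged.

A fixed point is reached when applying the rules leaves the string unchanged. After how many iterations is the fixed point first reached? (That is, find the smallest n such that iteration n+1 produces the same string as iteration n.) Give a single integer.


Answer: 2

Derivation:
Step 0: F
Step 1: Y
Step 2: CCB
Step 3: CCB  (unchanged — fixed point at step 2)


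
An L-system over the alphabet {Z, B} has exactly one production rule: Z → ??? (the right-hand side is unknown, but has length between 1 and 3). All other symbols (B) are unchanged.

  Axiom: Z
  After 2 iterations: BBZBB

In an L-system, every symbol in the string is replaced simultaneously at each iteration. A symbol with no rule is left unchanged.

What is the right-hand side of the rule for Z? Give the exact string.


Answer: BZB

Derivation:
Trying Z → BZB:
  Step 0: Z
  Step 1: BZB
  Step 2: BBZBB
Matches the given result.


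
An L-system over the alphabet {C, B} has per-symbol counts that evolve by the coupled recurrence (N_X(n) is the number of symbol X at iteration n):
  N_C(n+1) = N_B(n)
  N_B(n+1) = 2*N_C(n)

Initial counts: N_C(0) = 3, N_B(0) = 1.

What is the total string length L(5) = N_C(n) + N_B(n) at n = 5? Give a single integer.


Answer: 28

Derivation:
Step 0: N_C=3, N_B=1, L=4
Step 1: N_C=1, N_B=6, L=7
Step 2: N_C=6, N_B=2, L=8
Step 3: N_C=2, N_B=12, L=14
Step 4: N_C=12, N_B=4, L=16
Step 5: N_C=4, N_B=24, L=28


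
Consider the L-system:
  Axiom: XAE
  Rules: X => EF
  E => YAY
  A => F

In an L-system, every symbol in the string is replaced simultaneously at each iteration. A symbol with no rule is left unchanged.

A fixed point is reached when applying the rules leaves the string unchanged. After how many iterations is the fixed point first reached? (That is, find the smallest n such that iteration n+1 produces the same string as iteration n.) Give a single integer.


Answer: 3

Derivation:
Step 0: XAE
Step 1: EFFYAY
Step 2: YAYFFYFY
Step 3: YFYFFYFY
Step 4: YFYFFYFY  (unchanged — fixed point at step 3)


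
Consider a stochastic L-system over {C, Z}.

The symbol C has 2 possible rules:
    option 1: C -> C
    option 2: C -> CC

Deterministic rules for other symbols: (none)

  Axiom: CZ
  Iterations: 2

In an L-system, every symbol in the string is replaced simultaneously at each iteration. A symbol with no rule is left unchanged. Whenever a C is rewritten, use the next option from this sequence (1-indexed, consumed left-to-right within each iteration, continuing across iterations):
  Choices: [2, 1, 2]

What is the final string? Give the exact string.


Answer: CCCZ

Derivation:
Step 0: CZ
Step 1: CCZ  (used choices [2])
Step 2: CCCZ  (used choices [1, 2])


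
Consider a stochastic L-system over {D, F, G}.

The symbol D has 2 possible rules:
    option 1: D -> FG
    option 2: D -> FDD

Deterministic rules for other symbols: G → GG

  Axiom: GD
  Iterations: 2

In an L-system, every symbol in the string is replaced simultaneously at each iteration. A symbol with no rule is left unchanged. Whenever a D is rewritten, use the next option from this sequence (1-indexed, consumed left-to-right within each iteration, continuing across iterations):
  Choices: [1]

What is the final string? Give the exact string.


Step 0: GD
Step 1: GGFG  (used choices [1])
Step 2: GGGGFGG  (used choices [])

Answer: GGGGFGG


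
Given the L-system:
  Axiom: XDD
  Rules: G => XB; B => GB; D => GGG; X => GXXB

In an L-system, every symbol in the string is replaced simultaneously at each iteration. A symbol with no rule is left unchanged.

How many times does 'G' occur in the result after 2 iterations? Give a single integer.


Answer: 3

Derivation:
Step 0: XDD  (0 'G')
Step 1: GXXBGGGGGG  (7 'G')
Step 2: XBGXXBGXXBGBXBXBXBXBXBXB  (3 'G')


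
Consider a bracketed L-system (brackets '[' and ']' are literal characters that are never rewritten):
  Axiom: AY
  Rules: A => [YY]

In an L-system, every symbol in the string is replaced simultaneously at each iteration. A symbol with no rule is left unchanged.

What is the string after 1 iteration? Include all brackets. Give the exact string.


Answer: [YY]Y

Derivation:
Step 0: AY
Step 1: [YY]Y


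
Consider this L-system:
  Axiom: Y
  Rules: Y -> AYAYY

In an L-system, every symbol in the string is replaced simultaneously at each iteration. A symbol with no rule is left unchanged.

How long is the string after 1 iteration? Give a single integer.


Step 0: length = 1
Step 1: length = 5

Answer: 5


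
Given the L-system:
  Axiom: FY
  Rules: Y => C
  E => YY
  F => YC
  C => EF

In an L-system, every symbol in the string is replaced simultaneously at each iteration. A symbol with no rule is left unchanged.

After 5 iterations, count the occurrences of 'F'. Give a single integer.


Step 0: FY  (1 'F')
Step 1: YCC  (0 'F')
Step 2: CEFEF  (2 'F')
Step 3: EFYYYCYYYC  (1 'F')
Step 4: YYYCCCCEFCCCEF  (2 'F')
Step 5: CCCEFEFEFEFYYYCEFEFEFYYYC  (7 'F')

Answer: 7


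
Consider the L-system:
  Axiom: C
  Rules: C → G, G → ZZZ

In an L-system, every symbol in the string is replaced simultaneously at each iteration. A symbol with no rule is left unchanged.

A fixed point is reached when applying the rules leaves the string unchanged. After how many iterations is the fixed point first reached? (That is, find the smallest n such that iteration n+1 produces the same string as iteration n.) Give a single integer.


Answer: 2

Derivation:
Step 0: C
Step 1: G
Step 2: ZZZ
Step 3: ZZZ  (unchanged — fixed point at step 2)


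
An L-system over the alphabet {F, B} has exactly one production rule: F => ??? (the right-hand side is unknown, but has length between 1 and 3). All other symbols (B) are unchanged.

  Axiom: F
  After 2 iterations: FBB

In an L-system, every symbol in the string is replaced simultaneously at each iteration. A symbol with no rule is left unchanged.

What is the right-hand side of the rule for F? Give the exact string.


Trying F => FB:
  Step 0: F
  Step 1: FB
  Step 2: FBB
Matches the given result.

Answer: FB


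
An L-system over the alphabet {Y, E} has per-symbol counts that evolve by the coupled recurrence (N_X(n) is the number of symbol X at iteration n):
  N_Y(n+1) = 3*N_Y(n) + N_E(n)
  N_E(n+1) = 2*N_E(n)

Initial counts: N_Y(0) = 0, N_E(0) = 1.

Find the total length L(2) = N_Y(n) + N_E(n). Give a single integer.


Step 0: N_Y=0, N_E=1, L=1
Step 1: N_Y=1, N_E=2, L=3
Step 2: N_Y=5, N_E=4, L=9

Answer: 9


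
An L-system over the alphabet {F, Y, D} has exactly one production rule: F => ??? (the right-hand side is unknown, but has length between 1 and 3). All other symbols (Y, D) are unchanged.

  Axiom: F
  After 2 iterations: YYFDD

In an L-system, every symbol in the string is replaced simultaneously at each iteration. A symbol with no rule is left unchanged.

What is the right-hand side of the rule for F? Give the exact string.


Answer: YFD

Derivation:
Trying F => YFD:
  Step 0: F
  Step 1: YFD
  Step 2: YYFDD
Matches the given result.


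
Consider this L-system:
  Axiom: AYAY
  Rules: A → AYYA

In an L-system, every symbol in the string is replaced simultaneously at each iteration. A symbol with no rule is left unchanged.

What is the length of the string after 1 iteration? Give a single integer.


Answer: 10

Derivation:
Step 0: length = 4
Step 1: length = 10


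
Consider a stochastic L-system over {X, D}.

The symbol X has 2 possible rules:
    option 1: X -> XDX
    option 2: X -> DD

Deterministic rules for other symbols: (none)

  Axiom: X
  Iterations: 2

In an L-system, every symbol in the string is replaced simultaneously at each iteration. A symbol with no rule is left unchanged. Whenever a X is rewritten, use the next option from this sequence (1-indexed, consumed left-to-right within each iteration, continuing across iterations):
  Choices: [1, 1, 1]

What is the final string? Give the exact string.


Answer: XDXDXDX

Derivation:
Step 0: X
Step 1: XDX  (used choices [1])
Step 2: XDXDXDX  (used choices [1, 1])


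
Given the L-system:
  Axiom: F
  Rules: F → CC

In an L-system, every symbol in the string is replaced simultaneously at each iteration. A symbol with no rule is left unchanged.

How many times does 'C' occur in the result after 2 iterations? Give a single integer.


Answer: 2

Derivation:
Step 0: F  (0 'C')
Step 1: CC  (2 'C')
Step 2: CC  (2 'C')


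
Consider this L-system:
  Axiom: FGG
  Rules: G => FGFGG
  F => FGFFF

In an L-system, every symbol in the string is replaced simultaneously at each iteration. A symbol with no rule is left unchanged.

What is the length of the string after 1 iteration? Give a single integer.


Step 0: length = 3
Step 1: length = 15

Answer: 15


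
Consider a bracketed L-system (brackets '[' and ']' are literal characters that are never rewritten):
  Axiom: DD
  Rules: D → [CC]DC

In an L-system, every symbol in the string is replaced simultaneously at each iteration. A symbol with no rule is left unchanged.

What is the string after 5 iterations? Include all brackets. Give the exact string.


Answer: [CC][CC][CC][CC][CC]DCCCCC[CC][CC][CC][CC][CC]DCCCCC

Derivation:
Step 0: DD
Step 1: [CC]DC[CC]DC
Step 2: [CC][CC]DCC[CC][CC]DCC
Step 3: [CC][CC][CC]DCCC[CC][CC][CC]DCCC
Step 4: [CC][CC][CC][CC]DCCCC[CC][CC][CC][CC]DCCCC
Step 5: [CC][CC][CC][CC][CC]DCCCCC[CC][CC][CC][CC][CC]DCCCCC


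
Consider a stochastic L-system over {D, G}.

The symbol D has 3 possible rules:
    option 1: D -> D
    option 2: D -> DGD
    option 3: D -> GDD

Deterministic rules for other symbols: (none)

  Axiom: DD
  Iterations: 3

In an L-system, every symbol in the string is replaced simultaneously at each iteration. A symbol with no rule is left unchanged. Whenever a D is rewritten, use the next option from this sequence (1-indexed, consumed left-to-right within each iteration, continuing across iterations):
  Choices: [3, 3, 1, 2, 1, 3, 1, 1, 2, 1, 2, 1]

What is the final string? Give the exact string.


Answer: GDDGDGDGDGDGDD

Derivation:
Step 0: DD
Step 1: GDDGDD  (used choices [3, 3])
Step 2: GDDGDGDGDD  (used choices [1, 2, 1, 3])
Step 3: GDDGDGDGDGDGDD  (used choices [1, 1, 2, 1, 2, 1])


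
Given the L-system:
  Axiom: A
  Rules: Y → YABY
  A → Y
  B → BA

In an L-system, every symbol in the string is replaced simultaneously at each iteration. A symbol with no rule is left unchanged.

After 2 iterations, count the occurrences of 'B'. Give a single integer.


Answer: 1

Derivation:
Step 0: A  (0 'B')
Step 1: Y  (0 'B')
Step 2: YABY  (1 'B')


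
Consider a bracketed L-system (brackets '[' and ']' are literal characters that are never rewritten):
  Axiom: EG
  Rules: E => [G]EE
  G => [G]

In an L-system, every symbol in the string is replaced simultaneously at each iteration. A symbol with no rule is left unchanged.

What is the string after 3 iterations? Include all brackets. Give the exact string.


Step 0: EG
Step 1: [G]EE[G]
Step 2: [[G]][G]EE[G]EE[[G]]
Step 3: [[[G]]][[G]][G]EE[G]EE[[G]][G]EE[G]EE[[[G]]]

Answer: [[[G]]][[G]][G]EE[G]EE[[G]][G]EE[G]EE[[[G]]]


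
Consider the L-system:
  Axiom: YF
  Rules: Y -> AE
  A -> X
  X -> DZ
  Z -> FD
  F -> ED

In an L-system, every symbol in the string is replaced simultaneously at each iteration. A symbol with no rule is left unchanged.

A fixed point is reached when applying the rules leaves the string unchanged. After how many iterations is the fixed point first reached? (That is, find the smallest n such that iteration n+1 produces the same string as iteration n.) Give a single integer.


Step 0: YF
Step 1: AEED
Step 2: XEED
Step 3: DZEED
Step 4: DFDEED
Step 5: DEDDEED
Step 6: DEDDEED  (unchanged — fixed point at step 5)

Answer: 5


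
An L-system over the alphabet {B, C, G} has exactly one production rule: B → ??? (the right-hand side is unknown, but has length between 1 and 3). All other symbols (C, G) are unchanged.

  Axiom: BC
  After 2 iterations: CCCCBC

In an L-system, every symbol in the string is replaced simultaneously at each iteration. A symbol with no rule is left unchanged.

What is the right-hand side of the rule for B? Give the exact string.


Answer: CCB

Derivation:
Trying B → CCB:
  Step 0: BC
  Step 1: CCBC
  Step 2: CCCCBC
Matches the given result.


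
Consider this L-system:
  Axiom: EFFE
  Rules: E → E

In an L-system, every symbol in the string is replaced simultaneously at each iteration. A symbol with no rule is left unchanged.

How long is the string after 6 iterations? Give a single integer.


Step 0: length = 4
Step 1: length = 4
Step 2: length = 4
Step 3: length = 4
Step 4: length = 4
Step 5: length = 4
Step 6: length = 4

Answer: 4


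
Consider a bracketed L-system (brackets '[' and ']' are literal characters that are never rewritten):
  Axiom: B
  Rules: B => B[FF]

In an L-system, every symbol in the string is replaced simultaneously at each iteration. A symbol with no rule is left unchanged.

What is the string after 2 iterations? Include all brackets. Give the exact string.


Step 0: B
Step 1: B[FF]
Step 2: B[FF][FF]

Answer: B[FF][FF]


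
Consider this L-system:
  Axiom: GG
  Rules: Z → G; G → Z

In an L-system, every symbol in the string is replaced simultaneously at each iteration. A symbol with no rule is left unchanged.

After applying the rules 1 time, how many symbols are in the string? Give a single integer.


Step 0: length = 2
Step 1: length = 2

Answer: 2


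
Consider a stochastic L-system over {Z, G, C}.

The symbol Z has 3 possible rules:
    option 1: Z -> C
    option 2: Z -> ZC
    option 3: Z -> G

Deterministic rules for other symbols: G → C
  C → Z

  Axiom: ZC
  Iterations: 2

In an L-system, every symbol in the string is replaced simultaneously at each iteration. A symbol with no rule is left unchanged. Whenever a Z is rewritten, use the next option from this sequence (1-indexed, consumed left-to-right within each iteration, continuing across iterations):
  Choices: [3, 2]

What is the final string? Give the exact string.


Answer: CZC

Derivation:
Step 0: ZC
Step 1: GZ  (used choices [3])
Step 2: CZC  (used choices [2])


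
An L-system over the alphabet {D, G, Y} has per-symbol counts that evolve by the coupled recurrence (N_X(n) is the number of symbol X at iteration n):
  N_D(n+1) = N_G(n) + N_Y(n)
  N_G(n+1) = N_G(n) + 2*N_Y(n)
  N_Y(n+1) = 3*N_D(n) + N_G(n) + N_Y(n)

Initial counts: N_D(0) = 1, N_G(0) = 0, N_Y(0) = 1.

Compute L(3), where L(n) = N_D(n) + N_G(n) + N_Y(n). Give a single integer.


Step 0: N_D=1, N_G=0, N_Y=1, L=2
Step 1: N_D=1, N_G=2, N_Y=4, L=7
Step 2: N_D=6, N_G=10, N_Y=9, L=25
Step 3: N_D=19, N_G=28, N_Y=37, L=84

Answer: 84


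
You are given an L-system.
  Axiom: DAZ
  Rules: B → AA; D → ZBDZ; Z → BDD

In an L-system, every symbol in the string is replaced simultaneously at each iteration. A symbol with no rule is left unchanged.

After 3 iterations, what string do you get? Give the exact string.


Answer: AAZBDZZBDZAABDDAAZBDZBDDAAZBDZZBDZAAABDDAAZBDZBDDBDDAAZBDZBDD

Derivation:
Step 0: DAZ
Step 1: ZBDZABDD
Step 2: BDDAAZBDZBDDAAAZBDZZBDZ
Step 3: AAZBDZZBDZAABDDAAZBDZBDDAAZBDZZBDZAAABDDAAZBDZBDDBDDAAZBDZBDD


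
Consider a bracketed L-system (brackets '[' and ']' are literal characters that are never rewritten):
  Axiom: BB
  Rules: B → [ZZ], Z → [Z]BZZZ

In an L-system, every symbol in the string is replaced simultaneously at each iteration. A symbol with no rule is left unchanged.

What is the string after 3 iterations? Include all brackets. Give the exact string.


Step 0: BB
Step 1: [ZZ][ZZ]
Step 2: [[Z]BZZZ[Z]BZZZ][[Z]BZZZ[Z]BZZZ]
Step 3: [[[Z]BZZZ][ZZ][Z]BZZZ[Z]BZZZ[Z]BZZZ[[Z]BZZZ][ZZ][Z]BZZZ[Z]BZZZ[Z]BZZZ][[[Z]BZZZ][ZZ][Z]BZZZ[Z]BZZZ[Z]BZZZ[[Z]BZZZ][ZZ][Z]BZZZ[Z]BZZZ[Z]BZZZ]

Answer: [[[Z]BZZZ][ZZ][Z]BZZZ[Z]BZZZ[Z]BZZZ[[Z]BZZZ][ZZ][Z]BZZZ[Z]BZZZ[Z]BZZZ][[[Z]BZZZ][ZZ][Z]BZZZ[Z]BZZZ[Z]BZZZ[[Z]BZZZ][ZZ][Z]BZZZ[Z]BZZZ[Z]BZZZ]


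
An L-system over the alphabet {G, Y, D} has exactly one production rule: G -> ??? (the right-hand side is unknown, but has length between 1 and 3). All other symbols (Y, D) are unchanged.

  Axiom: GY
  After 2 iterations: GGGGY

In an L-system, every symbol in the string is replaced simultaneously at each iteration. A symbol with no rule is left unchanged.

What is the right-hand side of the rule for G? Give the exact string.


Answer: GG

Derivation:
Trying G -> GG:
  Step 0: GY
  Step 1: GGY
  Step 2: GGGGY
Matches the given result.


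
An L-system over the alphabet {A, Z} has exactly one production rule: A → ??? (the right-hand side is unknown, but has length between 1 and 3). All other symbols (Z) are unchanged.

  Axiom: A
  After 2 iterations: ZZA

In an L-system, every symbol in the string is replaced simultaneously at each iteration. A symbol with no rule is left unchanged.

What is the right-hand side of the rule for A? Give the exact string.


Trying A → ZA:
  Step 0: A
  Step 1: ZA
  Step 2: ZZA
Matches the given result.

Answer: ZA


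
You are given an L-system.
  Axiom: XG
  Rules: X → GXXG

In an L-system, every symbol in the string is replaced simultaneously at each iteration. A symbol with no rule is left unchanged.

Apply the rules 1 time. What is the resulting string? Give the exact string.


Step 0: XG
Step 1: GXXGG

Answer: GXXGG


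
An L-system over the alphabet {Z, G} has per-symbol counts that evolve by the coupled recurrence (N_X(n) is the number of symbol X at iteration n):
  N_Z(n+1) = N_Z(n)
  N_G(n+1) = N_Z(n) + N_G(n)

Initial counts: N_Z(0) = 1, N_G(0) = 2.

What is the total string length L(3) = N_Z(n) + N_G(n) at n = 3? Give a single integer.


Answer: 6

Derivation:
Step 0: N_Z=1, N_G=2, L=3
Step 1: N_Z=1, N_G=3, L=4
Step 2: N_Z=1, N_G=4, L=5
Step 3: N_Z=1, N_G=5, L=6


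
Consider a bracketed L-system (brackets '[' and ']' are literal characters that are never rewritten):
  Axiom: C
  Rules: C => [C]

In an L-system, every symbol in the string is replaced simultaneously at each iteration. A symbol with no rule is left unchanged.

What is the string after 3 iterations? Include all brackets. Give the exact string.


Answer: [[[C]]]

Derivation:
Step 0: C
Step 1: [C]
Step 2: [[C]]
Step 3: [[[C]]]


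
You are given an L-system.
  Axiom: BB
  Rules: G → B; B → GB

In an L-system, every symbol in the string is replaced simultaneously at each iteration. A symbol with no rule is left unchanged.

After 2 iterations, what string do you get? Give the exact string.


Answer: BGBBGB

Derivation:
Step 0: BB
Step 1: GBGB
Step 2: BGBBGB


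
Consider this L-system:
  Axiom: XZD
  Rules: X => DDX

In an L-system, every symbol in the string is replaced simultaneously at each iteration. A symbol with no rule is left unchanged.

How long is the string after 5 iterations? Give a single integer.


Step 0: length = 3
Step 1: length = 5
Step 2: length = 7
Step 3: length = 9
Step 4: length = 11
Step 5: length = 13

Answer: 13


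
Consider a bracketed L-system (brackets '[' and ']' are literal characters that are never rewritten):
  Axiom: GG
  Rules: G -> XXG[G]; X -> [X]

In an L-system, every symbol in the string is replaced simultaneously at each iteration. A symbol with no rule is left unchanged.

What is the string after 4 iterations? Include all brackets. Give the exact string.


Answer: [[[X]]][[[X]]][[X]][[X]][X][X]XXG[G][XXG[G]][[X][X]XXG[G][XXG[G]]][[[X]][[X]][X][X]XXG[G][XXG[G]][[X][X]XXG[G][XXG[G]]]][[[X]]][[[X]]][[X]][[X]][X][X]XXG[G][XXG[G]][[X][X]XXG[G][XXG[G]]][[[X]][[X]][X][X]XXG[G][XXG[G]][[X][X]XXG[G][XXG[G]]]]

Derivation:
Step 0: GG
Step 1: XXG[G]XXG[G]
Step 2: [X][X]XXG[G][XXG[G]][X][X]XXG[G][XXG[G]]
Step 3: [[X]][[X]][X][X]XXG[G][XXG[G]][[X][X]XXG[G][XXG[G]]][[X]][[X]][X][X]XXG[G][XXG[G]][[X][X]XXG[G][XXG[G]]]
Step 4: [[[X]]][[[X]]][[X]][[X]][X][X]XXG[G][XXG[G]][[X][X]XXG[G][XXG[G]]][[[X]][[X]][X][X]XXG[G][XXG[G]][[X][X]XXG[G][XXG[G]]]][[[X]]][[[X]]][[X]][[X]][X][X]XXG[G][XXG[G]][[X][X]XXG[G][XXG[G]]][[[X]][[X]][X][X]XXG[G][XXG[G]][[X][X]XXG[G][XXG[G]]]]


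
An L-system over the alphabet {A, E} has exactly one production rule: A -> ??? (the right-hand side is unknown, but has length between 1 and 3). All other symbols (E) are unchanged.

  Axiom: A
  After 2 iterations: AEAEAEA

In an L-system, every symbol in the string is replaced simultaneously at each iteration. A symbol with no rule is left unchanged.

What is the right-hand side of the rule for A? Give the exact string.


Answer: AEA

Derivation:
Trying A -> AEA:
  Step 0: A
  Step 1: AEA
  Step 2: AEAEAEA
Matches the given result.


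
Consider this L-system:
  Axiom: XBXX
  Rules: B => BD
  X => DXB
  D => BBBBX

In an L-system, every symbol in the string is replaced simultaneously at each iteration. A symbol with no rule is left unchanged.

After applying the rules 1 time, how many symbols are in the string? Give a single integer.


Step 0: length = 4
Step 1: length = 11

Answer: 11


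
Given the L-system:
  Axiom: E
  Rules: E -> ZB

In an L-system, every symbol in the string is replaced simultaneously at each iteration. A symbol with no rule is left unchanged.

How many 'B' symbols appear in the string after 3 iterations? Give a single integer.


Step 0: E  (0 'B')
Step 1: ZB  (1 'B')
Step 2: ZB  (1 'B')
Step 3: ZB  (1 'B')

Answer: 1


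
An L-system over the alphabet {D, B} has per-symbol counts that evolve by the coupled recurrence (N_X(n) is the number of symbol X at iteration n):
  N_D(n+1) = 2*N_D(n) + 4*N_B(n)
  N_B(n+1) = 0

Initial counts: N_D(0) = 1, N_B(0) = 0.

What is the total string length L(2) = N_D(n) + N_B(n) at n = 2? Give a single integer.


Answer: 4

Derivation:
Step 0: N_D=1, N_B=0, L=1
Step 1: N_D=2, N_B=0, L=2
Step 2: N_D=4, N_B=0, L=4


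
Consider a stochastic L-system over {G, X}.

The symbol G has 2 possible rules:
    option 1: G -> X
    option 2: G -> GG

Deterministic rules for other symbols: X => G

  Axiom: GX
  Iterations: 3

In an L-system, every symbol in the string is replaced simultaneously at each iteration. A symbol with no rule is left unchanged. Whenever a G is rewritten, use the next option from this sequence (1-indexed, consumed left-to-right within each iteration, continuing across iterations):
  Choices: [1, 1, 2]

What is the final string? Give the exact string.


Answer: GGG

Derivation:
Step 0: GX
Step 1: XG  (used choices [1])
Step 2: GX  (used choices [1])
Step 3: GGG  (used choices [2])


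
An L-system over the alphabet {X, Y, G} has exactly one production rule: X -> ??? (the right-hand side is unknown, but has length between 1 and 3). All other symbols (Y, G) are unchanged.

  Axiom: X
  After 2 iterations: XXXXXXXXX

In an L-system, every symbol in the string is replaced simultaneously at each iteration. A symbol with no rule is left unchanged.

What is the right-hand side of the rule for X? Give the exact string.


Trying X -> XXX:
  Step 0: X
  Step 1: XXX
  Step 2: XXXXXXXXX
Matches the given result.

Answer: XXX


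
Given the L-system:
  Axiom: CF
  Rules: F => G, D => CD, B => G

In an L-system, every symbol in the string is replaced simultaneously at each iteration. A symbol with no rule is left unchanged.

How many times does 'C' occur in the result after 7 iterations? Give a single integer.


Step 0: CF  (1 'C')
Step 1: CG  (1 'C')
Step 2: CG  (1 'C')
Step 3: CG  (1 'C')
Step 4: CG  (1 'C')
Step 5: CG  (1 'C')
Step 6: CG  (1 'C')
Step 7: CG  (1 'C')

Answer: 1


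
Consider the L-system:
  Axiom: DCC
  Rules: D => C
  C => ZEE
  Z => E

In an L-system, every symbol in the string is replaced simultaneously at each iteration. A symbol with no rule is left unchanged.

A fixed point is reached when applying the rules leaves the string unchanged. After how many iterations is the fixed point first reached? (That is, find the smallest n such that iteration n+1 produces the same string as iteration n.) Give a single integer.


Answer: 3

Derivation:
Step 0: DCC
Step 1: CZEEZEE
Step 2: ZEEEEEEEE
Step 3: EEEEEEEEE
Step 4: EEEEEEEEE  (unchanged — fixed point at step 3)
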